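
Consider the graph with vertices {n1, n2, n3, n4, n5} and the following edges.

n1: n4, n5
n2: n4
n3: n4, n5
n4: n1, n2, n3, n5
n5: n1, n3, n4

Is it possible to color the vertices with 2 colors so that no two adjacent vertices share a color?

No

n1, n4, n5 form a triangle, so at least 3 colors are needed.
So 2 colors are not enough.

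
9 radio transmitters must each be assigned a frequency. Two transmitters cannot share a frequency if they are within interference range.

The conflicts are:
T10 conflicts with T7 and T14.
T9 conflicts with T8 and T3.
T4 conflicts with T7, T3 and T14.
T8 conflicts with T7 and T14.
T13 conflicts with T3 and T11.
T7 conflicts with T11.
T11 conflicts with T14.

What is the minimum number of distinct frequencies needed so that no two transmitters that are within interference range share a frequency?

3

The cycle T3-T4-T7-T11-T13-T3 has odd length 5, so it cannot be 2-colored; at least 3 frequencies are needed.
Using 3 frequencies: T10=2, T9=3, T4=2, T8=2, T13=3, T7=1, T3=1, T11=2, T14=1. Every pair that conflicts lands in different frequencies.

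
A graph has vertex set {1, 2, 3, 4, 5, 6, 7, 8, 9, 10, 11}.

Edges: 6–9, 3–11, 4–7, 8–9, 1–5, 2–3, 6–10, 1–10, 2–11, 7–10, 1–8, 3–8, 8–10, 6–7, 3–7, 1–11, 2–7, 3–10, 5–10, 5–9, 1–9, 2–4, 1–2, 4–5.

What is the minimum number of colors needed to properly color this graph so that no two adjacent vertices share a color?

3

6, 7, 10 form a triangle, so at least 3 colors are needed.
3 colors suffice: color a → {1, 3, 4, 6}; color b → {2, 9, 10}; color c → {5, 7, 8, 11}. No two adjacent vertices share a color.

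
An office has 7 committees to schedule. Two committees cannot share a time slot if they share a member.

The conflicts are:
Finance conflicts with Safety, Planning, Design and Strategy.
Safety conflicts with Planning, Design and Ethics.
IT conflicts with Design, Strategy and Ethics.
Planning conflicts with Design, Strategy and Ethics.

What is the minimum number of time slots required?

4

Finance, Safety, Planning, Design are mutually in conflict, so at least 4 time slots are needed.
4 time slots suffice: Finance=2, Safety=3, IT=1, Planning=1, Design=4, Strategy=3, Ethics=2. Every pair that conflicts lands in different time slots.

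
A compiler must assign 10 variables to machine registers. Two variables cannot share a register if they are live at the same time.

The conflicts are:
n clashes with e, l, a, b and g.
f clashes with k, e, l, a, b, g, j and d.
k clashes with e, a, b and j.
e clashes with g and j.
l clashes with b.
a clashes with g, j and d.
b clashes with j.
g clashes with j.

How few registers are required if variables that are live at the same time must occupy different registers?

f, k, e, j are mutually in conflict, so at least 4 registers are needed.
4 registers suffice: register 1 → {n, f}; register 2 → {e, a, b}; register 3 → {l, j, d}; register 4 → {k, g}. No two conflicting variables share a register.

4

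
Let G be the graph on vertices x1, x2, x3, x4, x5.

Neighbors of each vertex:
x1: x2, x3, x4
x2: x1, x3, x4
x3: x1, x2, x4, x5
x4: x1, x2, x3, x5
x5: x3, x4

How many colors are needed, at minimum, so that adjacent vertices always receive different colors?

4

x1, x2, x3, x4 form a clique, so at least 4 colors are needed.
One proper 4-coloring: x1=4, x2=3, x3=1, x4=2, x5=3. Each edge has distinct colors on its endpoints.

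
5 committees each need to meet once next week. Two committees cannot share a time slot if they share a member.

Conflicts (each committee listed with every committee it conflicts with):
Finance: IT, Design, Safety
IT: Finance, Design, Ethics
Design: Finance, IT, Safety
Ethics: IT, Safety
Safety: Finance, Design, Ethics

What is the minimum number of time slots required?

Finance, Design, Safety pairwise conflict, so at least 3 time slots are needed.
3 time slots suffice: Finance=2, IT=3, Design=1, Ethics=1, Safety=3. Each listed conflict is separated.

3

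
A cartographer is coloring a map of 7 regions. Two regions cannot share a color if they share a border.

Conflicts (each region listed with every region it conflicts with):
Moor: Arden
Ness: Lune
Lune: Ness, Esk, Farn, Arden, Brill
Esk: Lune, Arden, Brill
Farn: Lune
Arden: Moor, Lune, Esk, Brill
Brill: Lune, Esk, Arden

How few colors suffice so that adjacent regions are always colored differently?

4

Lune, Esk, Arden, Brill are mutually in conflict, so at least 4 colors are needed.
4 colors suffice: color 1 → {Moor, Lune}; color 2 → {Ness, Farn, Arden}; color 3 → {Esk}; color 4 → {Brill}. Each listed conflict is separated.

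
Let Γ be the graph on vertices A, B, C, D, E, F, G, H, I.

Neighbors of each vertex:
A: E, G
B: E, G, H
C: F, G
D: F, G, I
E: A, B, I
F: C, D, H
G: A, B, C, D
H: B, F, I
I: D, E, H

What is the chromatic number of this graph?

The cycle A-G-D-I-E-A has odd length 5, so it cannot be 2-colored; at least 3 colors are needed.
One proper 3-coloring: A=blue, B=blue, C=blue, D=blue, E=red, F=green, G=red, H=red, I=green. Every edge joins two different colors.

3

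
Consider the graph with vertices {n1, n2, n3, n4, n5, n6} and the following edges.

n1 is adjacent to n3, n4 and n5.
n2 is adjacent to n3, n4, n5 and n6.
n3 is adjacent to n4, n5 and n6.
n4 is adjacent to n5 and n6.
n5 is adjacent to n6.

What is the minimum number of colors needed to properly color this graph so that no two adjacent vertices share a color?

5

n2, n3, n4, n5, n6 are mutually adjacent (a clique of size 5), so at least 5 colors are needed.
A valid assignment using 5 colors: n1=yellow, n2=purple, n3=blue, n4=red, n5=green, n6=yellow. Every edge joins two different colors.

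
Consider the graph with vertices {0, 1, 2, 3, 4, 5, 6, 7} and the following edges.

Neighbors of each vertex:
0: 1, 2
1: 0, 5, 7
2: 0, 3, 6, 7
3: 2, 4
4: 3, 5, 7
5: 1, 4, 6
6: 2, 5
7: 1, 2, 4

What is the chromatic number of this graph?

3

The cycle 5-4-3-2-6-5 has odd length 5, so it cannot be 2-colored; at least 3 colors are needed.
3 colors suffice: color red → {1, 2, 4}; color blue → {0, 3, 5, 7}; color green → {6}. Every edge joins two different colors.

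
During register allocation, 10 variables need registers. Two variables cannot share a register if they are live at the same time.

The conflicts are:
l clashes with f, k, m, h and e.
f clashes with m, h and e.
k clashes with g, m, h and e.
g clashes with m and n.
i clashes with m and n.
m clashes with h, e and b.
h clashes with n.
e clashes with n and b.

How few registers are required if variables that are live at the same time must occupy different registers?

l, f, m, e pairwise conflict, so at least 4 registers are needed.
4 registers suffice: register 1 → {m, n}; register 2 → {g, i, h, e}; register 3 → {f, k, b}; register 4 → {l}. No two conflicting variables share a register.

4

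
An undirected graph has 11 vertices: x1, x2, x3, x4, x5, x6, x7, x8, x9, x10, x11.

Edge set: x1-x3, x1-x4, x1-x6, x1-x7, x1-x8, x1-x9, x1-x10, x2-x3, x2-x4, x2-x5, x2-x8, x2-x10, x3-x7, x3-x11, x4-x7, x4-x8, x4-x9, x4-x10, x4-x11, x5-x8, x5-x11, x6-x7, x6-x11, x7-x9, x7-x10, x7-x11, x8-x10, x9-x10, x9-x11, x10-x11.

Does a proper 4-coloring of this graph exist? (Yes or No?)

x4, x7, x9, x10, x11 are pairwise adjacent (a clique of size 5), so at least 5 colors are needed.
So 4 colors are not enough.

No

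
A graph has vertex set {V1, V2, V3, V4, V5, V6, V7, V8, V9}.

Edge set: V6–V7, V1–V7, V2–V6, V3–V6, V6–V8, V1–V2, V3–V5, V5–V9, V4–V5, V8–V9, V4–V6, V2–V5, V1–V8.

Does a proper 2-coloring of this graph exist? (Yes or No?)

The cycle V5-V9-V8-V1-V2-V5 has odd length 5, so it cannot be 2-colored; at least 3 colors are needed.
So 2 colors are not enough.

No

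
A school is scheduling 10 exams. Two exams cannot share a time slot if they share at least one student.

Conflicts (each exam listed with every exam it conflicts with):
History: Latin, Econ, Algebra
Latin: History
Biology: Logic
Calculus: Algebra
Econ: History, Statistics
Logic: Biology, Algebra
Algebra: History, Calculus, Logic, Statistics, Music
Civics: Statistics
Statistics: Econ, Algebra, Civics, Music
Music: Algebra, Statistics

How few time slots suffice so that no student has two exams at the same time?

3

Algebra, Statistics, Music are mutually in conflict, so at least 3 time slots are needed.
3 time slots suffice: History=2, Latin=1, Biology=1, Calculus=2, Econ=1, Logic=2, Algebra=1, Civics=1, Statistics=2, Music=3. No two conflicting exams share a time slot.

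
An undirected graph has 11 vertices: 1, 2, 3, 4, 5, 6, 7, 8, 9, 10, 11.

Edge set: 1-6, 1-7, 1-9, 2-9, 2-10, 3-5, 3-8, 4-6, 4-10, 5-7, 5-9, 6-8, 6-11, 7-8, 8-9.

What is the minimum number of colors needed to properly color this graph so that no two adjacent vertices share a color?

8 and 9 are adjacent, so at least 2 colors are needed.
A valid assignment using 2 colors: 1=blue, 2=blue, 3=red, 4=blue, 5=blue, 6=red, 7=red, 8=blue, 9=red, 10=red, 11=blue. Every edge joins two different colors.

2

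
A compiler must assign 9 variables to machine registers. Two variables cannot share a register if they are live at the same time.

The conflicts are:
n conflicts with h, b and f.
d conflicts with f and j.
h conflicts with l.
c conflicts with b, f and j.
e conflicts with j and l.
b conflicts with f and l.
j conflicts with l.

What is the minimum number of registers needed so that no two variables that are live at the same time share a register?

3

n, b, f are mutually in conflict, so at least 3 registers are needed.
3 registers suffice: register 1 → {h, b, j}; register 2 → {f, l}; register 3 → {n, d, c, e}. Every pair that conflicts lands in different registers.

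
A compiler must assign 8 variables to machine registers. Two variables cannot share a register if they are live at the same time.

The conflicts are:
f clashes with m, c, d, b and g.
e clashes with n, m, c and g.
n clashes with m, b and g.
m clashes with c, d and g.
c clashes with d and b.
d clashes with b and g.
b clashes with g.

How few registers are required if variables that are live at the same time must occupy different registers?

e, n, m, g are mutually in conflict, so at least 4 registers are needed.
4 registers suffice: register 1 → {m, b}; register 2 → {c, g}; register 3 → {f, n}; register 4 → {e, d}. No two conflicting variables share a register.

4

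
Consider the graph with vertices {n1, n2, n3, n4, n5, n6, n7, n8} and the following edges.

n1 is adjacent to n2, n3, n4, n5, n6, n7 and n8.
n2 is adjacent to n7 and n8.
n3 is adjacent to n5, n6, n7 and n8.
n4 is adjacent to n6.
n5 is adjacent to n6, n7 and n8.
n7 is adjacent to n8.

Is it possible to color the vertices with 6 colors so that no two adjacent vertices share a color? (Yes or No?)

The chromatic number is 5. n1, n3, n5, n7, n8 are pairwise adjacent (a clique of size 5), so at least 5 colors are needed.
5 colors suffice: n1=1, n2=2, n3=2, n4=2, n5=5, n6=3, n7=4, n8=3.
Since 6 ≥ 5, a proper 6-coloring certainly exists.

Yes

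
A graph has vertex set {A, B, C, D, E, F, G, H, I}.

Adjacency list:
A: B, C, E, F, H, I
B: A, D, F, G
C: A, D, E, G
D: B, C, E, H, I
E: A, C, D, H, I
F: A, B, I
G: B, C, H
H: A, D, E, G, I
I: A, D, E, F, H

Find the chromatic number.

4

D, E, H, I are pairwise adjacent (a clique of size 4), so at least 4 colors are needed.
4 colors suffice: A=1, B=2, C=3, D=1, E=2, F=4, G=1, H=4, I=3. No two adjacent vertices share a color.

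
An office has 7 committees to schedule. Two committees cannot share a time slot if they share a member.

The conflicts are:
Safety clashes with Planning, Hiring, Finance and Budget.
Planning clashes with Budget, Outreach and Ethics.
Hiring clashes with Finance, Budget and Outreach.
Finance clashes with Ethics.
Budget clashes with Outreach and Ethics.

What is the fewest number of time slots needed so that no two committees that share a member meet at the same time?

Planning, Budget, Ethics pairwise conflict, so at least 3 time slots are needed.
3 time slots suffice: time slot 1 → {Finance, Budget}; time slot 2 → {Planning, Hiring}; time slot 3 → {Safety, Outreach, Ethics}. No two conflicting committees share a time slot.

3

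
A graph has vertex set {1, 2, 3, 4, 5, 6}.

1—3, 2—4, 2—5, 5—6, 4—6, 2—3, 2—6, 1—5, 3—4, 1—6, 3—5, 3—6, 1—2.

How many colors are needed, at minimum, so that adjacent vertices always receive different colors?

1, 2, 3, 5, 6 form a clique, so at least 5 colors are needed.
5 colors suffice: color red → {6}; color blue → {3}; color green → {2}; color yellow → {4, 5}; color purple → {1}. Every edge joins two different colors.

5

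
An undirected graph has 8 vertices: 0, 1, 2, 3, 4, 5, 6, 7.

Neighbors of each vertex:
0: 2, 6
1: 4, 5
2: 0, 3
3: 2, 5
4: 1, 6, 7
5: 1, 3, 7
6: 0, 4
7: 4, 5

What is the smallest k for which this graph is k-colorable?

3

The cycle 4-6-0-2-3-5-7-4 has odd length 7, so it cannot be 2-colored; at least 3 colors are needed.
One proper 3-coloring: 0=blue, 1=blue, 2=red, 3=blue, 4=red, 5=red, 6=green, 7=blue. Each edge has distinct colors on its endpoints.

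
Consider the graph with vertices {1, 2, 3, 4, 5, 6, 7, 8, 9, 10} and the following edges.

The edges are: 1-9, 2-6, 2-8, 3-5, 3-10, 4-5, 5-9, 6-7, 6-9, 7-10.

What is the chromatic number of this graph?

6 and 9 are adjacent, so at least 2 colors are needed.
2 colors suffice: 1=a, 2=b, 3=b, 4=b, 5=a, 6=a, 7=b, 8=a, 9=b, 10=a. No two adjacent vertices share a color.

2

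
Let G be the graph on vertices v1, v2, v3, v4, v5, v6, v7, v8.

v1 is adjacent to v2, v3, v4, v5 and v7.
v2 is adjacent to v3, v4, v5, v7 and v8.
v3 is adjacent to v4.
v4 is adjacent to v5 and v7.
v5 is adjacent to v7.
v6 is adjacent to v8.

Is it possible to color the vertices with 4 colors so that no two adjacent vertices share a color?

v1, v2, v4, v5, v7 form a clique, so at least 5 colors are needed.
So 4 colors are not enough.

No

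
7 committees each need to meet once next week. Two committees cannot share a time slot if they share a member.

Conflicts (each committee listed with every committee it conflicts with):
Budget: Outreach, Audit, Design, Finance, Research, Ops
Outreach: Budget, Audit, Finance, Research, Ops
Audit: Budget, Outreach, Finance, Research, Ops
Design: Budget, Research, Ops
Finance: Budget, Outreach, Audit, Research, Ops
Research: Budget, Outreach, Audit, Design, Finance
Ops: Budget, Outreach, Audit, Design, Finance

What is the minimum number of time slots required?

Budget, Outreach, Audit, Finance, Ops all conflict with each other, so at least 5 time slots are needed.
5 time slots suffice: time slot 1 → {Budget}; time slot 2 → {Research, Ops}; time slot 3 → {Design, Finance}; time slot 4 → {Outreach}; time slot 5 → {Audit}. Every pair that conflicts lands in different time slots.

5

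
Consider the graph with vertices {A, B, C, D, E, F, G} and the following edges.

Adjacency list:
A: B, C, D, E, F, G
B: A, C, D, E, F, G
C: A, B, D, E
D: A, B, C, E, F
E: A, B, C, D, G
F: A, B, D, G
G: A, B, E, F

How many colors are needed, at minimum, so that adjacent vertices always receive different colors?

A, B, C, D, E form a clique, so at least 5 colors are needed.
5 colors suffice: A=1, B=2, C=5, D=4, E=3, F=3, G=4. Every edge joins two different colors.

5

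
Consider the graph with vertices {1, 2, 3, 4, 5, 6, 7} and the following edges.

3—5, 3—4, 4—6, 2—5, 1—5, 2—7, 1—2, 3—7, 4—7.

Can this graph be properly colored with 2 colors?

3, 4, 7 are mutually adjacent, so at least 3 colors are needed.
So 2 colors are not enough.

No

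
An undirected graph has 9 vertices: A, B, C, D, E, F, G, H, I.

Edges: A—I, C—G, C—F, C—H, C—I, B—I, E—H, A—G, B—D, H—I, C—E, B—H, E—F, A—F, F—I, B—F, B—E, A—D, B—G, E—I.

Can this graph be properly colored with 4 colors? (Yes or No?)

Yes

The chromatic number is 4. C, E, F, I are pairwise adjacent (a clique of size 4), so at least 4 colors are needed.
One proper 4-coloring: A=1, B=1, C=1, D=2, E=4, F=3, G=2, H=3, I=2.
That is already a proper 4-coloring.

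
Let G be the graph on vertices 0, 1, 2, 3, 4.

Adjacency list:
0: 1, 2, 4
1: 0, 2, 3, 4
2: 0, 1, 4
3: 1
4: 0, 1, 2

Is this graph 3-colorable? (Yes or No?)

0, 1, 2, 4 are pairwise adjacent (a clique of size 4), so at least 4 colors are needed.
So 3 colors are not enough.

No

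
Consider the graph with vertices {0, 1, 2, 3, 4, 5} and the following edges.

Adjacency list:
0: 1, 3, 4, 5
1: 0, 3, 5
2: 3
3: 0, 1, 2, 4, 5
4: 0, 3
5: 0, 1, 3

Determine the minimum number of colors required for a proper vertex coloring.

0, 1, 3, 5 form a clique, so at least 4 colors are needed.
One proper 4-coloring: 0=blue, 1=green, 2=blue, 3=red, 4=green, 5=yellow. Every edge joins two different colors.

4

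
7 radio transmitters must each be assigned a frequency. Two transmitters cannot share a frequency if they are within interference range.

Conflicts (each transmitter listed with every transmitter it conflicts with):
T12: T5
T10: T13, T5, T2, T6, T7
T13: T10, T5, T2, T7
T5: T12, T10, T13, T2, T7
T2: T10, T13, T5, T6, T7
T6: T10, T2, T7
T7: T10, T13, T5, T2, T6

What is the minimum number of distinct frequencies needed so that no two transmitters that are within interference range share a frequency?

T10, T13, T5, T2, T7 all conflict with each other, so at least 5 frequencies are needed.
5 frequencies suffice: T12=1, T10=1, T13=5, T5=2, T2=4, T6=2, T7=3. No two conflicting transmitters share a frequency.

5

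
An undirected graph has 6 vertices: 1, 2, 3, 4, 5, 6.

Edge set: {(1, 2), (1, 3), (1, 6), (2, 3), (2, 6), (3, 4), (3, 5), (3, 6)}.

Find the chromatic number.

4

1, 2, 3, 6 form a clique, so at least 4 colors are needed.
4 colors suffice: color a → {3}; color b → {2, 4, 5}; color c → {6}; color d → {1}. No two adjacent vertices share a color.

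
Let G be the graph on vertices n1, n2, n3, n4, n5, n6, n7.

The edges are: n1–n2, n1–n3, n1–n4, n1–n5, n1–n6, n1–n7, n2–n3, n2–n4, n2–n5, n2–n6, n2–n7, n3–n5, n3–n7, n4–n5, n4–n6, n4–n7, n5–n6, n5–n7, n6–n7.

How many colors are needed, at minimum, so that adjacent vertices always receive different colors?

6

n1, n2, n4, n5, n6, n7 are mutually adjacent (a clique of size 6), so at least 6 colors are needed.
One proper 6-coloring: n1=3, n2=2, n3=5, n4=5, n5=1, n6=6, n7=4. No two adjacent vertices share a color.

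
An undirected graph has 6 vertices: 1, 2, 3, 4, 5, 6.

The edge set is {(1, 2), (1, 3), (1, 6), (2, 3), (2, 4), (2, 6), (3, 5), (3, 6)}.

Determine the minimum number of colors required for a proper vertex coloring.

1, 2, 3, 6 are mutually adjacent (a clique of size 4), so at least 4 colors are needed.
One proper 4-coloring: 1=yellow, 2=blue, 3=red, 4=red, 5=blue, 6=green. Each edge has distinct colors on its endpoints.

4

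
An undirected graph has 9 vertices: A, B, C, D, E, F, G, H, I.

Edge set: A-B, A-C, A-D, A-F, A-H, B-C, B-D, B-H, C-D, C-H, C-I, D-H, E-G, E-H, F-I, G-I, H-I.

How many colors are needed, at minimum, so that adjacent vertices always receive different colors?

A, B, C, D, H are pairwise adjacent (a clique of size 5), so at least 5 colors are needed.
One proper 5-coloring: A=2, B=4, C=3, D=5, E=2, F=1, G=1, H=1, I=2. Each edge has distinct colors on its endpoints.

5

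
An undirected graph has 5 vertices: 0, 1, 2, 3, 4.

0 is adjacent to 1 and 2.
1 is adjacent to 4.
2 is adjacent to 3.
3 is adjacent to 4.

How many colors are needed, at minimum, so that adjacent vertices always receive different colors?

3

The cycle 1-0-2-3-4-1 has odd length 5, so it cannot be 2-colored; at least 3 colors are needed.
3 colors suffice: 0=blue, 1=red, 2=red, 3=green, 4=blue. No two adjacent vertices share a color.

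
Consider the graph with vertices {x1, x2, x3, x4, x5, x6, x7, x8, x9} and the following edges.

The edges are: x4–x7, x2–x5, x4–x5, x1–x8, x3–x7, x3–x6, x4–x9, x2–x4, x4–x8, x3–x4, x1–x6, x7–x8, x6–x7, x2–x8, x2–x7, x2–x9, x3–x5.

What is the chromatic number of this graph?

4

x2, x4, x7, x8 are mutually adjacent (a clique of size 4), so at least 4 colors are needed.
4 colors suffice: color 1 → {x4, x6}; color 2 → {x1, x5, x7, x9}; color 3 → {x2, x3}; color 4 → {x8}. No two adjacent vertices share a color.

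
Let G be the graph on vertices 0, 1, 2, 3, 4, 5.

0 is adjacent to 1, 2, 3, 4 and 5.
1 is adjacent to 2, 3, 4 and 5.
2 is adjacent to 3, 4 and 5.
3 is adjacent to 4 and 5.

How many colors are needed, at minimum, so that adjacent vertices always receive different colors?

0, 1, 2, 3, 4 form a clique, so at least 5 colors are needed.
A valid assignment using 5 colors: 0=red, 1=blue, 2=green, 3=yellow, 4=purple, 5=purple. Each edge has distinct colors on its endpoints.

5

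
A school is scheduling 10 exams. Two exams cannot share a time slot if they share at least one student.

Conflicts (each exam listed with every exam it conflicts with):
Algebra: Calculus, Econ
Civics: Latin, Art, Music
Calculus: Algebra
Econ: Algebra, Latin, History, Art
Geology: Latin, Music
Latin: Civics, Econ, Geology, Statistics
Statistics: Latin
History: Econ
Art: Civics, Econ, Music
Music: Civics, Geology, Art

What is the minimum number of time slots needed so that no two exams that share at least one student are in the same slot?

3

Civics, Art, Music are mutually in conflict, so at least 3 time slots are needed.
Using 3 time slots: Algebra=1, Civics=2, Calculus=2, Econ=2, Geology=2, Latin=1, Statistics=2, History=1, Art=1, Music=3. Each listed conflict is separated.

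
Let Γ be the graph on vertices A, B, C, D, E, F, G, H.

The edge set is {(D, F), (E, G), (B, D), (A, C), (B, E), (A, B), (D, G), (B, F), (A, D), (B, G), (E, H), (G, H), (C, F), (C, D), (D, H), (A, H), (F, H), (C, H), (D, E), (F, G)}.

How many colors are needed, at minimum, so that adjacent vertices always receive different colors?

4

B, D, E, G form a clique, so at least 4 colors are needed.
4 colors suffice: color 1 → {D}; color 2 → {B, H}; color 3 → {A, E, F}; color 4 → {C, G}. No two adjacent vertices share a color.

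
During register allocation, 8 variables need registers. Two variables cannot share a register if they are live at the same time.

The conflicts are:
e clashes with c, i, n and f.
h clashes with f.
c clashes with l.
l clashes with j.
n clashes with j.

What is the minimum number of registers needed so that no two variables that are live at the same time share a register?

3

The cycle l-c-e-n-j-l has odd length 5, so it cannot be 2-colored; at least 3 registers are needed.
3 registers suffice: e=1, h=1, c=2, l=1, i=2, n=3, f=2, j=2. No two conflicting variables share a register.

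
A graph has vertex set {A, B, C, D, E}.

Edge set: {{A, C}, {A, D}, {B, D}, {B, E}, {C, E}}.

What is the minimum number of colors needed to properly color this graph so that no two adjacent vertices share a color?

The cycle D-B-E-C-A-D has odd length 5, so it cannot be 2-colored; at least 3 colors are needed.
3 colors suffice: color 1 → {D, E}; color 2 → {B, C}; color 3 → {A}. No two adjacent vertices share a color.

3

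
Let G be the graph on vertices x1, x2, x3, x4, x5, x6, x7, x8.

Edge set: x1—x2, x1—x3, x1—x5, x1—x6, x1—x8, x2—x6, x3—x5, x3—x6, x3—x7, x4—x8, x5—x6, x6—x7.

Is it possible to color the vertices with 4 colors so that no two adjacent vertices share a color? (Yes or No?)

The chromatic number is 4. x1, x3, x5, x6 are mutually adjacent (a clique of size 4), so at least 4 colors are needed.
4 colors suffice: color 1 → {x6, x8}; color 2 → {x1, x4, x7}; color 3 → {x2, x3}; color 4 → {x5}.
That is already a proper 4-coloring.

Yes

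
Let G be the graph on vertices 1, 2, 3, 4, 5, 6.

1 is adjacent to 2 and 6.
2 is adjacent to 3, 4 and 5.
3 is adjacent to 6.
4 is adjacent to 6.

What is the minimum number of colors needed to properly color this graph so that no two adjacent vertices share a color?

2

2 and 5 are adjacent, so at least 2 colors are needed.
One proper 2-coloring: 1=blue, 2=red, 3=blue, 4=blue, 5=blue, 6=red. No two adjacent vertices share a color.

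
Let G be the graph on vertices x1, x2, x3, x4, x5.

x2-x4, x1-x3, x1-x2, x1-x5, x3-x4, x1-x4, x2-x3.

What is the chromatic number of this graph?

x1, x2, x3, x4 are mutually adjacent (a clique of size 4), so at least 4 colors are needed.
4 colors suffice: x1=red, x2=yellow, x3=green, x4=blue, x5=blue. Each edge has distinct colors on its endpoints.

4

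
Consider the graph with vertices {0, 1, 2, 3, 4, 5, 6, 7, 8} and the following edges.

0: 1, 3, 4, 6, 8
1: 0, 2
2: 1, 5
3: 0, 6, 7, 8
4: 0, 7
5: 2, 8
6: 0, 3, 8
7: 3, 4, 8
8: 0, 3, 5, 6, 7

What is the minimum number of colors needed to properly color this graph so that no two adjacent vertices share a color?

0, 3, 6, 8 are mutually adjacent (a clique of size 4), so at least 4 colors are needed.
A valid assignment using 4 colors: 0=b, 1=a, 2=c, 3=c, 4=a, 5=b, 6=d, 7=b, 8=a. No two adjacent vertices share a color.

4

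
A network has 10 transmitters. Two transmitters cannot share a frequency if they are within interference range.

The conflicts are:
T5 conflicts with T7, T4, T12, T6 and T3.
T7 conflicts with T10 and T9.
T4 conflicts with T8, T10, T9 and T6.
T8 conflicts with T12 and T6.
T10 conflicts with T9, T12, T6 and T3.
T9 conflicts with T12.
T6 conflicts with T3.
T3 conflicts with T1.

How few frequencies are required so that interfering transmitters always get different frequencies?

T10, T6, T3 all conflict with each other, so at least 3 frequencies are needed.
A valid assignment using 3 frequencies: T5=1, T7=3, T4=3, T8=1, T10=1, T9=2, T12=3, T6=2, T3=3, T1=1. Each listed conflict is separated.

3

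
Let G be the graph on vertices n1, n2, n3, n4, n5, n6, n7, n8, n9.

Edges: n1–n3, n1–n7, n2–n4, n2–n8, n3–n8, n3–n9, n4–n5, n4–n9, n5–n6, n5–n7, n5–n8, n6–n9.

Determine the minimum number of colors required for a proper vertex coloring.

3

The cycle n8-n5-n7-n1-n3-n8 has odd length 5, so it cannot be 2-colored; at least 3 colors are needed.
One proper 3-coloring: n1=R, n2=R, n3=G, n4=B, n5=R, n6=B, n7=B, n8=B, n9=R. Every edge joins two different colors.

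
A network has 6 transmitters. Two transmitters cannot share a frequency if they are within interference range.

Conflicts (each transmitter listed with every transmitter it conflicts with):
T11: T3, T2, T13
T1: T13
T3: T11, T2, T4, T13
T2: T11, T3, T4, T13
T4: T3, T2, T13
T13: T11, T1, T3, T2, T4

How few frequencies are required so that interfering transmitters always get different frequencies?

T11, T3, T2, T13 pairwise conflict, so at least 4 frequencies are needed.
4 frequencies suffice: frequency 1 → {T13}; frequency 2 → {T1, T2}; frequency 3 → {T3}; frequency 4 → {T11, T4}. No two conflicting transmitters share a frequency.

4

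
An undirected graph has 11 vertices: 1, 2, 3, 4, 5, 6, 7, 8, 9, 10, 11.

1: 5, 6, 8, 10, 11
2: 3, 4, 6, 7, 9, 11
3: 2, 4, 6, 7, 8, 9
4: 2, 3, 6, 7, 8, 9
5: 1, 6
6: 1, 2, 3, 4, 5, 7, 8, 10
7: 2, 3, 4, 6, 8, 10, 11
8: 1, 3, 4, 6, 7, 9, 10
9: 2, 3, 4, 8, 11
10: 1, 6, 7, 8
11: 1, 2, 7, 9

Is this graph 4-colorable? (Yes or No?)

No

3, 4, 6, 7, 8 form a clique, so at least 5 colors are needed.
So 4 colors are not enough.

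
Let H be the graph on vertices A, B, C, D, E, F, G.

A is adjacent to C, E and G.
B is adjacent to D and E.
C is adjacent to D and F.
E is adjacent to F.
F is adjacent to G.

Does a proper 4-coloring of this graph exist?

Yes

The chromatic number is 3. The cycle D-C-A-E-B-D has odd length 5, so it cannot be 2-colored; at least 3 colors are needed.
3 colors suffice: color red → {A, B, F}; color blue → {C, E, G}; color green → {D}.
Since 4 ≥ 3, a proper 4-coloring certainly exists.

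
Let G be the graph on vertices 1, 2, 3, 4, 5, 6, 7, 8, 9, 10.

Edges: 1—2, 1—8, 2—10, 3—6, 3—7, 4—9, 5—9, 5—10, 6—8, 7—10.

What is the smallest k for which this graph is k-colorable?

3

The cycle 6-3-7-10-2-1-8-6 has odd length 7, so it cannot be 2-colored; at least 3 colors are needed.
3 colors suffice: color red → {1, 6, 9, 10}; color blue → {2, 4, 5, 7, 8}; color green → {3}. Every edge joins two different colors.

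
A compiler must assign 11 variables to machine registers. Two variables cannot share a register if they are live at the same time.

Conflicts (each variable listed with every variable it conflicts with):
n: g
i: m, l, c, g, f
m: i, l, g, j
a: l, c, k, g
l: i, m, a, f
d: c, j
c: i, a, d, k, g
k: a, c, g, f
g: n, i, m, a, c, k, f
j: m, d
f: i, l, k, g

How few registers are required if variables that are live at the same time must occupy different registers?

a, c, k, g are mutually in conflict, so at least 4 registers are needed.
4 registers suffice: register 1 → {l, d, g}; register 2 → {n, i, a, j}; register 3 → {m, c, f}; register 4 → {k}. No two conflicting variables share a register.

4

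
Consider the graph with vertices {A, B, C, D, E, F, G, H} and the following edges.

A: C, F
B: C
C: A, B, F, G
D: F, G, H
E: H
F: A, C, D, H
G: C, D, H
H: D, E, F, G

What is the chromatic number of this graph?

3

D, F, H are mutually adjacent, so at least 3 colors are needed.
3 colors suffice: color 1 → {C, H}; color 2 → {B, E, F, G}; color 3 → {A, D}. Every edge joins two different colors.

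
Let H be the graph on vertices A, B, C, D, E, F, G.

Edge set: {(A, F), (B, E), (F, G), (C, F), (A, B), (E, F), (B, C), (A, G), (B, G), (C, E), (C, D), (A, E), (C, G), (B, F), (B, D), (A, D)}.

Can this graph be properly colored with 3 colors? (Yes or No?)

No

B, C, F, G are mutually adjacent (a clique of size 4), so at least 4 colors are needed.
So 3 colors are not enough.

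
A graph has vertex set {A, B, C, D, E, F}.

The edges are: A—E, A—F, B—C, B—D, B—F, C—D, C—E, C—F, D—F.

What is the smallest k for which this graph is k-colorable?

4

B, C, D, F form a clique, so at least 4 colors are needed.
A valid assignment using 4 colors: A=blue, B=green, C=blue, D=yellow, E=red, F=red. Every edge joins two different colors.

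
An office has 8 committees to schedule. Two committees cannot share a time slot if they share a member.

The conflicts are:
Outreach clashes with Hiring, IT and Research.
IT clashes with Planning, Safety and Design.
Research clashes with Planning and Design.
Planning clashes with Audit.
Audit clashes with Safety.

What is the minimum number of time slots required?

2

Audit and Safety conflict, so at least 2 time slots are needed.
2 time slots suffice: Outreach=2, Hiring=1, IT=1, Research=1, Planning=2, Audit=1, Safety=2, Design=2. Each listed conflict is separated.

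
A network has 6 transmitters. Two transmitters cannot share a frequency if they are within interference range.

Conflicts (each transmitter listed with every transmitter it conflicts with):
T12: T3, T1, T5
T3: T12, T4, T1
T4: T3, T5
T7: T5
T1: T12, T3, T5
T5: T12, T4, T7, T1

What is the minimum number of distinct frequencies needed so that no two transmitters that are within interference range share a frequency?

3

T12, T3, T1 are mutually in conflict, so at least 3 frequencies are needed.
3 frequencies suffice: T12=2, T3=1, T4=2, T7=2, T1=3, T5=1. Each listed conflict is separated.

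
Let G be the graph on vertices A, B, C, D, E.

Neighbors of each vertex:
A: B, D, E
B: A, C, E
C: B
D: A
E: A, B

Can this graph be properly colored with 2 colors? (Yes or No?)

No

A, B, E are pairwise adjacent, so at least 3 colors are needed.
So 2 colors are not enough.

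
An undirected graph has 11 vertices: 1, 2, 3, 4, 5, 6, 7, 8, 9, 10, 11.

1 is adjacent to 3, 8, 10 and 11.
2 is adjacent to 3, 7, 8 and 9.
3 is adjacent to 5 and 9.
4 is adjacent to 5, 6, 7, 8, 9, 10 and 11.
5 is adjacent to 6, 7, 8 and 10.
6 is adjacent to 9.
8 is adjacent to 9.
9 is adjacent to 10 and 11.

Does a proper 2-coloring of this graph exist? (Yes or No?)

No

2, 3, 9 are pairwise adjacent, so at least 3 colors are needed.
So 2 colors are not enough.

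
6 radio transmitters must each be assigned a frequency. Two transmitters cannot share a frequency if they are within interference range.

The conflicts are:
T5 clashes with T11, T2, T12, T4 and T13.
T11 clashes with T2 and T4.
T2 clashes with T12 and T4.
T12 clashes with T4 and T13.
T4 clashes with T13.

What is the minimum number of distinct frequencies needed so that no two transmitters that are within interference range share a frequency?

4

T5, T12, T4, T13 pairwise conflict, so at least 4 frequencies are needed.
4 frequencies suffice: T5=1, T11=3, T2=4, T12=3, T4=2, T13=4. Each listed conflict is separated.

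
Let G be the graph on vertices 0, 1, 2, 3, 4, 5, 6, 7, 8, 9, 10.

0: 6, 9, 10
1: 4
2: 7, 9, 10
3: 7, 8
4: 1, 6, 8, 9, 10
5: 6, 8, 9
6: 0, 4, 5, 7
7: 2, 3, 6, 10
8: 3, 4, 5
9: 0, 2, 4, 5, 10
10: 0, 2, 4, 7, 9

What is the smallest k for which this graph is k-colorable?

2, 9, 10 are mutually adjacent, so at least 3 colors are needed.
A valid assignment using 3 colors: 0=blue, 1=red, 2=blue, 3=blue, 4=blue, 5=blue, 6=green, 7=red, 8=red, 9=red, 10=green. Each edge has distinct colors on its endpoints.

3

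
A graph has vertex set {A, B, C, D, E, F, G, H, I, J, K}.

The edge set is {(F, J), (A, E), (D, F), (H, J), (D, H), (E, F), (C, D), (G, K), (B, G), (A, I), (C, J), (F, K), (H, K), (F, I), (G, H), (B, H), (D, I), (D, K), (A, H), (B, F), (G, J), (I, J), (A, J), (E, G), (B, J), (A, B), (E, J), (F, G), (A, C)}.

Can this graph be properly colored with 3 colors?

No

B, F, G, J form a clique, so at least 4 colors are needed.
So 3 colors are not enough.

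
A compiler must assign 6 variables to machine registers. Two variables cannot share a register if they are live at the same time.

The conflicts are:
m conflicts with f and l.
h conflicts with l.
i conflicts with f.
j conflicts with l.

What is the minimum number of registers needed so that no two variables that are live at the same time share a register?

m and l conflict, so at least 2 registers are needed.
A valid assignment using 2 registers: m=2, h=2, i=2, j=2, f=1, l=1. No two conflicting variables share a register.

2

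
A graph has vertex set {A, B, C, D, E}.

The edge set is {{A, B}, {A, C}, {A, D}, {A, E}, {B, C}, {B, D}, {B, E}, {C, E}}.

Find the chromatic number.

4

A, B, C, E are mutually adjacent (a clique of size 4), so at least 4 colors are needed.
One proper 4-coloring: A=2, B=1, C=4, D=3, E=3. Every edge joins two different colors.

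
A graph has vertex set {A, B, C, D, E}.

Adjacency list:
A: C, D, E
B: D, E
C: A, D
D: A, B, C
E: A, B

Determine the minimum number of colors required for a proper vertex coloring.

A, C, D form a triangle, so at least 3 colors are needed.
3 colors suffice: color 1 → {D, E}; color 2 → {A, B}; color 3 → {C}. No two adjacent vertices share a color.

3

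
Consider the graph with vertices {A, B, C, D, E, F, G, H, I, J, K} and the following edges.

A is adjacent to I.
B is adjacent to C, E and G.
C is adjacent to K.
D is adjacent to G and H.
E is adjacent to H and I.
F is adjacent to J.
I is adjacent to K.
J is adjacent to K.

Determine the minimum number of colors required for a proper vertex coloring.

3

The cycle B-E-H-D-G-B has odd length 5, so it cannot be 2-colored; at least 3 colors are needed.
3 colors suffice: color 1 → {A, D, E, F, K}; color 2 → {B, H, I, J}; color 3 → {C, G}. No two adjacent vertices share a color.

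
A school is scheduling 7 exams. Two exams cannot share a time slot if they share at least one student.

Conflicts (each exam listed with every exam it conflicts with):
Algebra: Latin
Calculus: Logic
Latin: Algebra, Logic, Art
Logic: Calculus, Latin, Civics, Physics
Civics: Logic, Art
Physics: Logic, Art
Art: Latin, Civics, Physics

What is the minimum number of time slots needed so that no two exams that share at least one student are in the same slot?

2

Civics and Art conflict, so at least 2 time slots are needed.
2 time slots suffice: time slot 1 → {Algebra, Logic, Art}; time slot 2 → {Calculus, Latin, Civics, Physics}. No two conflicting exams share a time slot.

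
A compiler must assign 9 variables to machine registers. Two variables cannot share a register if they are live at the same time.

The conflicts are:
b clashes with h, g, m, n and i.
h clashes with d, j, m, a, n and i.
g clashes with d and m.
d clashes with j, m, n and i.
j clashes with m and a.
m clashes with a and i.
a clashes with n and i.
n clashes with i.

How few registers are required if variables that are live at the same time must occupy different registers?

b, h, n, i all conflict with each other, so at least 4 registers are needed.
4 registers suffice: register 1 → {h, g}; register 2 → {m, n}; register 3 → {j, i}; register 4 → {b, d, a}. Each listed conflict is separated.

4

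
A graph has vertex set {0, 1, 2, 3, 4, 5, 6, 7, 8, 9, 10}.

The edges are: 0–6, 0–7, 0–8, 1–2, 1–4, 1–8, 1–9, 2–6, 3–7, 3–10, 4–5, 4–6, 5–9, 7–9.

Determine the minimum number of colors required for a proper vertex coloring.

3

The cycle 8-1-9-7-0-8 has odd length 5, so it cannot be 2-colored; at least 3 colors are needed.
3 colors suffice: color red → {1, 5, 6, 7, 10}; color blue → {0, 2, 3, 4, 9}; color green → {8}. No two adjacent vertices share a color.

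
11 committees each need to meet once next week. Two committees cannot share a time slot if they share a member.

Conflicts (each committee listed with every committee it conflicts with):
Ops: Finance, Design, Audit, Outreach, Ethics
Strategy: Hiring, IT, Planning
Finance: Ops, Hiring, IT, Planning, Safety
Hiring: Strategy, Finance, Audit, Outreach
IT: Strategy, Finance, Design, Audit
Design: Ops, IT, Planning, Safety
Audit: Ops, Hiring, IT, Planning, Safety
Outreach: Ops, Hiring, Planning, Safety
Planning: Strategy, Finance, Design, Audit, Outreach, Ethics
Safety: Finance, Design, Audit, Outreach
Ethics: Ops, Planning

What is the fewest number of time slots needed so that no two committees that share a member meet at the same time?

Finance and Safety conflict, so at least 2 time slots are needed.
A valid assignment using 2 time slots: Ops=1, Strategy=2, Finance=2, Hiring=1, IT=1, Design=2, Audit=2, Outreach=2, Planning=1, Safety=1, Ethics=2. No two conflicting committees share a time slot.

2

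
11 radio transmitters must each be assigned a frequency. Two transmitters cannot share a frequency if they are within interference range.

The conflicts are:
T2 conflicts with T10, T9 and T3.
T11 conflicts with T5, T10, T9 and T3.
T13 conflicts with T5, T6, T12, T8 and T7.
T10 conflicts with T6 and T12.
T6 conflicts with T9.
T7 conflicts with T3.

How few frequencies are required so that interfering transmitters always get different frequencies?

3

The cycle T13-T6-T10-T11-T5-T13 has odd length 5, so it cannot be 2-colored; at least 3 frequencies are needed.
3 frequencies suffice: frequency 1 → {T13, T10, T9, T3}; frequency 2 → {T2, T11, T6, T12, T8, T7}; frequency 3 → {T5}. No two conflicting transmitters share a frequency.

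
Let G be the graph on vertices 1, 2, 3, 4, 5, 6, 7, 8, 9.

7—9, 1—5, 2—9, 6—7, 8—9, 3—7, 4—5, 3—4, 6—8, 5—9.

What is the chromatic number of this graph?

The cycle 5-4-3-7-9-5 has odd length 5, so it cannot be 2-colored; at least 3 colors are needed.
3 colors suffice: color a → {1, 3, 6, 9}; color b → {2, 5, 7, 8}; color c → {4}. Every edge joins two different colors.

3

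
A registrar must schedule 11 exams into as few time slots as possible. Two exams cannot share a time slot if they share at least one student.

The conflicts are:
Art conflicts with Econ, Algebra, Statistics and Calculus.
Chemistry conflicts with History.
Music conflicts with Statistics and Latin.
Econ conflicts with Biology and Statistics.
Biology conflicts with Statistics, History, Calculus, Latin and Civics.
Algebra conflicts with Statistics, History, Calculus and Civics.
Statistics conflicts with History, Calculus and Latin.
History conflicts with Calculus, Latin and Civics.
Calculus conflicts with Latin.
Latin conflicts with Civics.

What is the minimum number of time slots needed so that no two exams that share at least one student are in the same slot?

Biology, Statistics, History, Calculus, Latin pairwise conflict, so at least 5 time slots are needed.
Using 5 time slots: Art=2, Chemistry=1, Music=2, Econ=3, Biology=4, Algebra=3, Statistics=1, History=2, Calculus=5, Latin=3, Civics=1. Every pair that conflicts lands in different time slots.

5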